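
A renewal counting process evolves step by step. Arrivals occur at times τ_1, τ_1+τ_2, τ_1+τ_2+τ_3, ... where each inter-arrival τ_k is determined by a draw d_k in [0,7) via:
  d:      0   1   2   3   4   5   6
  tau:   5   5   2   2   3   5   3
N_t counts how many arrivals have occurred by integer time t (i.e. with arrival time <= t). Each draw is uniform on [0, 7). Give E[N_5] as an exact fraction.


Inter-arrival values over d=0..6: [5, 5, 2, 2, 3, 5, 3]
Each d has probability 1/7, so the pmf of τ is: f(2) = 2/7, f(3) = 2/7, f(5) = 3/7
Renewal equation for m(n) = E[N_n]: condition on τ_1 = k (if k <= n, one arrival plus a fresh copy on the remaining n−k steps): m(n) = F(n) + Σ_{k<=n} f(k)·m(n−k), where F(n) = P(τ <= n) and m(0) = 0
m(1) = F(1) = 0
m(2) = F(2) = 2/7
m(3) = F(3) = 4/7
m(4) = F(4) + f(2)·m(2) = 4/7 + 2/7·2/7 = 32/49
m(5) = F(5) + f(2)·m(3) + f(3)·m(2) = 1 + 2/7·4/7 + 2/7·2/7 = 61/49
E[N_5] = m(5) = 61/49

61/49


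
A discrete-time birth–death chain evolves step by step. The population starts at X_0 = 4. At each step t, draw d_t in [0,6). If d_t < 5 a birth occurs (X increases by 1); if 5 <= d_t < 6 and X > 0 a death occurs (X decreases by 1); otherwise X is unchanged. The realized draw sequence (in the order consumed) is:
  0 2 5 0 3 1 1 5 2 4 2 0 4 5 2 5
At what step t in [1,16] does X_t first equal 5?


1

t=0: X=4, d=0 → birth, X_1=5
t=1: X=5, d=2 → birth, X_2=6
t=2: X=6, d=5 → death, X_3=5
t=3: X=5, d=0 → birth, X_4=6
t=4: X=6, d=3 → birth, X_5=7
t=5: X=7, d=1 → birth, X_6=8
t=6: X=8, d=1 → birth, X_7=9
t=7: X=9, d=5 → death, X_8=8
t=8: X=8, d=2 → birth, X_9=9
t=9: X=9, d=4 → birth, X_10=10
t=10: X=10, d=2 → birth, X_11=11
t=11: X=11, d=0 → birth, X_12=12
t=12: X=12, d=4 → birth, X_13=13
t=13: X=13, d=5 → death, X_14=12
t=14: X=12, d=2 → birth, X_15=13
t=15: X=13, d=5 → death, X_16=12


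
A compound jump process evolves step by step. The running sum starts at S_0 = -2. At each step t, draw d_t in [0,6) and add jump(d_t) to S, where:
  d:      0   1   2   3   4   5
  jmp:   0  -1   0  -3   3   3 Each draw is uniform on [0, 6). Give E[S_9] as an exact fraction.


Outcome values over d=0..5: [0, -1, 0, -3, 3, 3]
Σy = 2, Σy² = 28, M = 6
μ = 2/6 = 1/3,  σ² = 28/6 − (1/3)² = 41/9
E[S_9] = -2 + 9·(1/3) = 1

1


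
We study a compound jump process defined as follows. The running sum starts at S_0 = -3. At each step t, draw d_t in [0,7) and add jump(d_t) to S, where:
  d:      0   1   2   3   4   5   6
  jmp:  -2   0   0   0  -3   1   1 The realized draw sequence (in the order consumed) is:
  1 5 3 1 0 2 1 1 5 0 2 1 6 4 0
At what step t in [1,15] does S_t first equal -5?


t=0: S=-3, d=1, jump=0, S_1=-3
t=1: S=-3, d=5, jump=1, S_2=-2
t=2: S=-2, d=3, jump=0, S_3=-2
t=3: S=-2, d=1, jump=0, S_4=-2
t=4: S=-2, d=0, jump=-2, S_5=-4
t=5: S=-4, d=2, jump=0, S_6=-4
t=6: S=-4, d=1, jump=0, S_7=-4
t=7: S=-4, d=1, jump=0, S_8=-4
t=8: S=-4, d=5, jump=1, S_9=-3
t=9: S=-3, d=0, jump=-2, S_10=-5
t=10: S=-5, d=2, jump=0, S_11=-5
t=11: S=-5, d=1, jump=0, S_12=-5
t=12: S=-5, d=6, jump=1, S_13=-4
t=13: S=-4, d=4, jump=-3, S_14=-7
t=14: S=-7, d=0, jump=-2, S_15=-9

10


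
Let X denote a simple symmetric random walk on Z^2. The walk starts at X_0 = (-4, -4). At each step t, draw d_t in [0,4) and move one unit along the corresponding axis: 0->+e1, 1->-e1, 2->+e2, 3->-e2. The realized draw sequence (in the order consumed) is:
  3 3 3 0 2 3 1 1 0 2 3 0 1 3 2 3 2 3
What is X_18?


t=0: X=(-4, -4), d=3 → -e2, X_1=(-4, -5)
t=1: X=(-4, -5), d=3 → -e2, X_2=(-4, -6)
t=2: X=(-4, -6), d=3 → -e2, X_3=(-4, -7)
t=3: X=(-4, -7), d=0 → +e1, X_4=(-3, -7)
t=4: X=(-3, -7), d=2 → +e2, X_5=(-3, -6)
t=5: X=(-3, -6), d=3 → -e2, X_6=(-3, -7)
t=6: X=(-3, -7), d=1 → -e1, X_7=(-4, -7)
t=7: X=(-4, -7), d=1 → -e1, X_8=(-5, -7)
t=8: X=(-5, -7), d=0 → +e1, X_9=(-4, -7)
t=9: X=(-4, -7), d=2 → +e2, X_10=(-4, -6)
t=10: X=(-4, -6), d=3 → -e2, X_11=(-4, -7)
t=11: X=(-4, -7), d=0 → +e1, X_12=(-3, -7)
t=12: X=(-3, -7), d=1 → -e1, X_13=(-4, -7)
t=13: X=(-4, -7), d=3 → -e2, X_14=(-4, -8)
t=14: X=(-4, -8), d=2 → +e2, X_15=(-4, -7)
t=15: X=(-4, -7), d=3 → -e2, X_16=(-4, -8)
t=16: X=(-4, -8), d=2 → +e2, X_17=(-4, -7)
t=17: X=(-4, -7), d=3 → -e2, X_18=(-4, -8)

(-4, -8)


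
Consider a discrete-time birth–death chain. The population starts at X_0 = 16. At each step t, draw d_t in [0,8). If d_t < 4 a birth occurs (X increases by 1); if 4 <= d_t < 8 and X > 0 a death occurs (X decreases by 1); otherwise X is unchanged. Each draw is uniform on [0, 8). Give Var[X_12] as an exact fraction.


12

X can drop by at most 1 per step and X_0 = 16 > T = 12, so X_t >= 16 − t >= 4 > 0 for every t <= 12: the floor at 0 (the 'and X > 0' condition) never binds. Hence X_12 = X_0 + Σ_{t<12} Y_t with i.i.d. increments Y_t = y(d_t) ∈ {+1, −1, 0}.
Outcome values over d=0..7: [1, 1, 1, 1, -1, -1, -1, -1]
Σy = 0, Σy² = 8, M = 8
μ = 0/8 = 0,  σ² = 8/8 − (0)² = 1
Independent increments: Var[X_12] = 12·σ² = 12·(1) = 12


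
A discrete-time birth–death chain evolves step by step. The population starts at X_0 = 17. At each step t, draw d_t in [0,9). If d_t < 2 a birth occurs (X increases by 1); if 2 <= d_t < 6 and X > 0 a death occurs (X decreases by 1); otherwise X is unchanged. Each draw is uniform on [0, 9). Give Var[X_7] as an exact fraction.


350/81

X can drop by at most 1 per step and X_0 = 17 > T = 7, so X_t >= 17 − t >= 10 > 0 for every t <= 7: the floor at 0 (the 'and X > 0' condition) never binds. Hence X_7 = X_0 + Σ_{t<7} Y_t with i.i.d. increments Y_t = y(d_t) ∈ {+1, −1, 0}.
Outcome values over d=0..8: [1, 1, -1, -1, -1, -1, 0, 0, 0]
Σy = -2, Σy² = 6, M = 9
μ = -2/9 = -2/9,  σ² = 6/9 − (-2/9)² = 50/81
Independent increments: Var[X_7] = 7·σ² = 7·(50/81) = 350/81


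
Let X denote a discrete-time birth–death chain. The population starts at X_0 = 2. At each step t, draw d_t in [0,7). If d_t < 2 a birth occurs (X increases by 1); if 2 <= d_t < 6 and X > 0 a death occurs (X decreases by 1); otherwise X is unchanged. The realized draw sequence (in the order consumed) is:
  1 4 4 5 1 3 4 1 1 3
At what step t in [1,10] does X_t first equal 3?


t=0: X=2, d=1 → birth, X_1=3
t=1: X=3, d=4 → death, X_2=2
t=2: X=2, d=4 → death, X_3=1
t=3: X=1, d=5 → death, X_4=0
t=4: X=0, d=1 → birth, X_5=1
t=5: X=1, d=3 → death, X_6=0
t=6: X=0, d=4 → hold, X_7=0
t=7: X=0, d=1 → birth, X_8=1
t=8: X=1, d=1 → birth, X_9=2
t=9: X=2, d=3 → death, X_10=1

1


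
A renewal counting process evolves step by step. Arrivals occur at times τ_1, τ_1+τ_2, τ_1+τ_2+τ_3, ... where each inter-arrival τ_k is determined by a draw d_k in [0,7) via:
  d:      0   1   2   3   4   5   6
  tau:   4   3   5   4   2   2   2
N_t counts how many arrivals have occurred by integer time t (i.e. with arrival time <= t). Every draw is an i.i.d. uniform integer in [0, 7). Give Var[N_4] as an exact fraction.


Inter-arrival values over d=0..6: [4, 3, 5, 4, 2, 2, 2]
Each d has probability 1/7, so the pmf of τ is: f(2) = 3/7, f(3) = 1/7, f(4) = 2/7, f(5) = 1/7
Let p_n(j) = P(N_n = j), with p_0 = [1]. Condition on τ_1: p_n(0) = P(τ > n), and for j >= 1, p_n(j) = Σ_{k<=n} f(k)·p_{n−k}(j−1)
p_1 = [1]  (j = 0)
p_2 = [4/7, 3/7]  (j = 0..1)
p_3 = [3/7, 4/7]  (j = 0..1)
p_4 = [1/7, 33/49, 9/49]  (j = 0..2)
E[N_4] = Σ j·p_4(j) = 51/49;  E[N_4²] = Σ j²·p_4(j) = 69/49
Var[N_4] = 69/49 − (51/49)² = 780/2401

780/2401


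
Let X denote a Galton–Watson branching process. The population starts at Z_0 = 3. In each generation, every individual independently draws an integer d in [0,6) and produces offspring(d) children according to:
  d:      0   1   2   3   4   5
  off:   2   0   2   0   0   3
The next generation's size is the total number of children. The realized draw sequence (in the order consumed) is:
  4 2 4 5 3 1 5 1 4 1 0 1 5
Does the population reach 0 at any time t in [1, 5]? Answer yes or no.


gen 0: Z_0=3, draws=[4, 2, 4], offspring=[0, 2, 0], Z_1=2
gen 1: Z_1=2, draws=[5, 3], offspring=[3, 0], Z_2=3
gen 2: Z_2=3, draws=[1, 5, 1], offspring=[0, 3, 0], Z_3=3
gen 3: Z_3=3, draws=[4, 1, 0], offspring=[0, 0, 2], Z_4=2
gen 4: Z_4=2, draws=[1, 5], offspring=[0, 3], Z_5=3

no


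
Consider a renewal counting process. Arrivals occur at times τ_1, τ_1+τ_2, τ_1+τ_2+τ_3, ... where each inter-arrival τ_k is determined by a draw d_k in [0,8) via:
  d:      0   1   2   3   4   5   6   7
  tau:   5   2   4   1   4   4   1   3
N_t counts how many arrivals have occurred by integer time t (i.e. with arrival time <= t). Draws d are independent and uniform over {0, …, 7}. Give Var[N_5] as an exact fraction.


Inter-arrival values over d=0..7: [5, 2, 4, 1, 4, 4, 1, 3]
Each d has probability 1/8, so the pmf of τ is: f(1) = 1/4, f(2) = 1/8, f(3) = 1/8, f(4) = 3/8, f(5) = 1/8
Let p_n(j) = P(N_n = j), with p_0 = [1]. Condition on τ_1: p_n(0) = P(τ > n), and for j >= 1, p_n(j) = Σ_{k<=n} f(k)·p_{n−k}(j−1)
p_1 = [3/4, 1/4]  (j = 0..1)
p_2 = [5/8, 5/16, 1/16]  (j = 0..2)
p_3 = [1/2, 3/8, 7/64, 1/64]  (j = 0..3)
p_4 = [1/8, 43/64, 21/128, 9/256, 1/256]  (j = 0..4)
p_5 = [0, 37/64, 89/256, 1/16, 11/1024, 1/1024]  (j = 0..5)
E[N_5] = Σ j·p_5(j) = 1545/1024;  E[N_5²] = Σ j²·p_5(j) = 2793/1024
Var[N_5] = 2793/1024 − (1545/1024)² = 473007/1048576

473007/1048576


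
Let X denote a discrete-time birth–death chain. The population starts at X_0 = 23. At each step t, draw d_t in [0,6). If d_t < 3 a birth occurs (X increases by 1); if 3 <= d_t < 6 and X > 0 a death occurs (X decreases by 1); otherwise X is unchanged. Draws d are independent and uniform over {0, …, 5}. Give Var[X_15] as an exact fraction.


X can drop by at most 1 per step and X_0 = 23 > T = 15, so X_t >= 23 − t >= 8 > 0 for every t <= 15: the floor at 0 (the 'and X > 0' condition) never binds. Hence X_15 = X_0 + Σ_{t<15} Y_t with i.i.d. increments Y_t = y(d_t) ∈ {+1, −1, 0}.
Outcome values over d=0..5: [1, 1, 1, -1, -1, -1]
Σy = 0, Σy² = 6, M = 6
μ = 0/6 = 0,  σ² = 6/6 − (0)² = 1
Independent increments: Var[X_15] = 15·σ² = 15·(1) = 15

15


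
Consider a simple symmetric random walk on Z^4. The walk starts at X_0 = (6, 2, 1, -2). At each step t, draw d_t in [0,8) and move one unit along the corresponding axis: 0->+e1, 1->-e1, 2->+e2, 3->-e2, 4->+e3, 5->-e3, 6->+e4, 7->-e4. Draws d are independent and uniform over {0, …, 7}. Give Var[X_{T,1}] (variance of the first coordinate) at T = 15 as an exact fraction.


15/4

Outcome values over d=0..7: [1, -1, 0, 0, 0, 0, 0, 0]
Σy = 0, Σy² = 2, M = 8
μ = 0/8 = 0,  σ² = 2/8 − (0)² = 1/4
Independent increments: Var[X_15] = 15·σ² = 15·(1/4) = 15/4


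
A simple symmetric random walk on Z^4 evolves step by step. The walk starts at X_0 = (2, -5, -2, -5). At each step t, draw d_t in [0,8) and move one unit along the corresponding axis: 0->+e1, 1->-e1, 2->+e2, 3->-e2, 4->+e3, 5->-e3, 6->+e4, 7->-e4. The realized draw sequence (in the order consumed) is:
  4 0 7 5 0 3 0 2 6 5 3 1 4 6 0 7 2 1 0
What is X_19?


t=0: X=(2, -5, -2, -5), d=4 → +e3, X_1=(2, -5, -1, -5)
t=1: X=(2, -5, -1, -5), d=0 → +e1, X_2=(3, -5, -1, -5)
t=2: X=(3, -5, -1, -5), d=7 → -e4, X_3=(3, -5, -1, -6)
t=3: X=(3, -5, -1, -6), d=5 → -e3, X_4=(3, -5, -2, -6)
t=4: X=(3, -5, -2, -6), d=0 → +e1, X_5=(4, -5, -2, -6)
t=5: X=(4, -5, -2, -6), d=3 → -e2, X_6=(4, -6, -2, -6)
t=6: X=(4, -6, -2, -6), d=0 → +e1, X_7=(5, -6, -2, -6)
t=7: X=(5, -6, -2, -6), d=2 → +e2, X_8=(5, -5, -2, -6)
t=8: X=(5, -5, -2, -6), d=6 → +e4, X_9=(5, -5, -2, -5)
t=9: X=(5, -5, -2, -5), d=5 → -e3, X_10=(5, -5, -3, -5)
t=10: X=(5, -5, -3, -5), d=3 → -e2, X_11=(5, -6, -3, -5)
t=11: X=(5, -6, -3, -5), d=1 → -e1, X_12=(4, -6, -3, -5)
t=12: X=(4, -6, -3, -5), d=4 → +e3, X_13=(4, -6, -2, -5)
t=13: X=(4, -6, -2, -5), d=6 → +e4, X_14=(4, -6, -2, -4)
t=14: X=(4, -6, -2, -4), d=0 → +e1, X_15=(5, -6, -2, -4)
t=15: X=(5, -6, -2, -4), d=7 → -e4, X_16=(5, -6, -2, -5)
t=16: X=(5, -6, -2, -5), d=2 → +e2, X_17=(5, -5, -2, -5)
t=17: X=(5, -5, -2, -5), d=1 → -e1, X_18=(4, -5, -2, -5)
t=18: X=(4, -5, -2, -5), d=0 → +e1, X_19=(5, -5, -2, -5)

(5, -5, -2, -5)


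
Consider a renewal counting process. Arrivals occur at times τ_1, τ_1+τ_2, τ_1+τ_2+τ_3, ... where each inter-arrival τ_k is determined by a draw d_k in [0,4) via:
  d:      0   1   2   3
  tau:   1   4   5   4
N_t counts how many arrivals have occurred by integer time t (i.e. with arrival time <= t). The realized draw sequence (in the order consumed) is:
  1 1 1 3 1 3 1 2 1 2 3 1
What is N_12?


draw d_1=1: τ_1=4, arrival time A_1=4
draw d_2=1: τ_2=4, arrival time A_2=8
draw d_3=1: τ_3=4, arrival time A_3=12
draw d_4=3: τ_4=4, arrival time A_4=16
draw d_5=1: τ_5=4, arrival time A_5=20
draw d_6=3: τ_6=4, arrival time A_6=24
draw d_7=1: τ_7=4, arrival time A_7=28
draw d_8=2: τ_8=5, arrival time A_8=33
draw d_9=1: τ_9=4, arrival time A_9=37
draw d_10=2: τ_10=5, arrival time A_10=42
draw d_11=3: τ_11=4, arrival time A_11=46
draw d_12=1: τ_12=4, arrival time A_12=50
N_t over t=0..12: 0:0 1:0 2:0 3:0 4:1 5:1 6:1 7:1 8:2 9:2 10:2 11:2 12:3

3


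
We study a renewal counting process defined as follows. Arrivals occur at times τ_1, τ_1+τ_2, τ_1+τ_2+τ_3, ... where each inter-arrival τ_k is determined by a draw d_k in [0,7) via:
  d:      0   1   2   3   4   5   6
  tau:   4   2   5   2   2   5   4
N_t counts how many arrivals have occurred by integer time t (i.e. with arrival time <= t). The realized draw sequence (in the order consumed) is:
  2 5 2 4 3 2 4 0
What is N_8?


draw d_1=2: τ_1=5, arrival time A_1=5
draw d_2=5: τ_2=5, arrival time A_2=10
draw d_3=2: τ_3=5, arrival time A_3=15
draw d_4=4: τ_4=2, arrival time A_4=17
draw d_5=3: τ_5=2, arrival time A_5=19
draw d_6=2: τ_6=5, arrival time A_6=24
draw d_7=4: τ_7=2, arrival time A_7=26
draw d_8=0: τ_8=4, arrival time A_8=30
N_t over t=0..8: 0:0 1:0 2:0 3:0 4:0 5:1 6:1 7:1 8:1

1


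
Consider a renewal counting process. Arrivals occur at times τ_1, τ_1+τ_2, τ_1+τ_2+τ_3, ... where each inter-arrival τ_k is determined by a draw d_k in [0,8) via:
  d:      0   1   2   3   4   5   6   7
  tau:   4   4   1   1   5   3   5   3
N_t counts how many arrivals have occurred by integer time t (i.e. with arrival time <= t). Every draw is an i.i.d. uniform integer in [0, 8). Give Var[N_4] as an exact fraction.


32903/65536

Inter-arrival values over d=0..7: [4, 4, 1, 1, 5, 3, 5, 3]
Each d has probability 1/8, so the pmf of τ is: f(1) = 1/4, f(3) = 1/4, f(4) = 1/4, f(5) = 1/4
Let p_n(j) = P(N_n = j), with p_0 = [1]. Condition on τ_1: p_n(0) = P(τ > n), and for j >= 1, p_n(j) = Σ_{k<=n} f(k)·p_{n−k}(j−1)
p_1 = [3/4, 1/4]  (j = 0..1)
p_2 = [3/4, 3/16, 1/16]  (j = 0..2)
p_3 = [1/2, 7/16, 3/64, 1/64]  (j = 0..3)
p_4 = [1/4, 9/16, 11/64, 3/256, 1/256]  (j = 0..4)
E[N_4] = Σ j·p_4(j) = 245/256;  E[N_4²] = Σ j²·p_4(j) = 363/256
Var[N_4] = 363/256 − (245/256)² = 32903/65536


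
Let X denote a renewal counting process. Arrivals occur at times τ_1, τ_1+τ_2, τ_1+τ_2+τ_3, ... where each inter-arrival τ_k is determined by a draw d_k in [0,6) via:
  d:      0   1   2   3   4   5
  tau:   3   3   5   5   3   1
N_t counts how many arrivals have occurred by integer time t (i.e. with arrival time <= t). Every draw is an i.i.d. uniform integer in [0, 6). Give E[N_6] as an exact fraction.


75211/46656

Inter-arrival values over d=0..5: [3, 3, 5, 5, 3, 1]
Each d has probability 1/6, so the pmf of τ is: f(1) = 1/6, f(3) = 1/2, f(5) = 1/3
Renewal equation for m(n) = E[N_n]: condition on τ_1 = k (if k <= n, one arrival plus a fresh copy on the remaining n−k steps): m(n) = F(n) + Σ_{k<=n} f(k)·m(n−k), where F(n) = P(τ <= n) and m(0) = 0
m(1) = F(1) = 1/6
m(2) = F(2) + f(1)·m(1) = 1/6 + 1/6·1/6 = 7/36
m(3) = F(3) + f(1)·m(2) = 2/3 + 1/6·7/36 = 151/216
m(4) = F(4) + f(1)·m(3) + f(3)·m(1) = 2/3 + 1/6·151/216 + 1/2·1/6 = 1123/1296
m(5) = F(5) + f(1)·m(4) + f(3)·m(2) = 1 + 1/6·1123/1296 + 1/2·7/36 = 9655/7776
m(6) = F(6) + f(1)·m(5) + f(3)·m(3) + f(5)·m(1) = 1 + 1/6·9655/7776 + 1/2·151/216 + 1/3·1/6 = 75211/46656
E[N_6] = m(6) = 75211/46656


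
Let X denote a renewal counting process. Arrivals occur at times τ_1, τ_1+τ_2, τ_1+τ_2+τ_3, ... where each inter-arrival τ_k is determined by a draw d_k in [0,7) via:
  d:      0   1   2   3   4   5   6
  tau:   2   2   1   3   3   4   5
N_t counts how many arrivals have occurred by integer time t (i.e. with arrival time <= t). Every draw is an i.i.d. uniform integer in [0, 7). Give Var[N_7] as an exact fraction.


Inter-arrival values over d=0..6: [2, 2, 1, 3, 3, 4, 5]
Each d has probability 1/7, so the pmf of τ is: f(1) = 1/7, f(2) = 2/7, f(3) = 2/7, f(4) = 1/7, f(5) = 1/7
Let p_n(j) = P(N_n = j), with p_0 = [1]. Condition on τ_1: p_n(0) = P(τ > n), and for j >= 1, p_n(j) = Σ_{k<=n} f(k)·p_{n−k}(j−1)
p_1 = [6/7, 1/7]  (j = 0..1)
p_2 = [4/7, 20/49, 1/49]  (j = 0..2)
p_3 = [2/7, 30/49, 34/343, 1/343]  (j = 0..3)
p_4 = [1/7, 29/49, 12/49, 48/2401, 1/2401]  (j = 0..4)
p_5 = [0, 26/49, 136/343, 166/2401, 62/16807, 1/16807]  (j = 0..5)
p_6 = [0, 16/49, 171/343, 379/2401, 276/16807, 76/117649, 1/117649]  (j = 0..6)
p_7 = [0, 8/49, 176/343, 652/2401, 814/16807, 414/117649, 90/823543, 1/823543]  (j = 0..7)
E[N_7] = Σ j·p_7(j) = 1825097/823543;  E[N_7²] = Σ j²·p_7(j) = 4551399/823543
Var[N_7] = 4551399/823543 − (1825097/823543)² = 417293727248/678223072849

417293727248/678223072849


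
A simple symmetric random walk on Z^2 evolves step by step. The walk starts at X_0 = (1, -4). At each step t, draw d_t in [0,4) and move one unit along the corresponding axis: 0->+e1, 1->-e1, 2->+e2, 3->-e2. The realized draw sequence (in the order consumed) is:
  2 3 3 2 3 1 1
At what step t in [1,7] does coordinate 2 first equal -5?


t=0: X=(1, -4), d=2 → +e2, X_1=(1, -3)
t=1: X=(1, -3), d=3 → -e2, X_2=(1, -4)
t=2: X=(1, -4), d=3 → -e2, X_3=(1, -5)
t=3: X=(1, -5), d=2 → +e2, X_4=(1, -4)
t=4: X=(1, -4), d=3 → -e2, X_5=(1, -5)
t=5: X=(1, -5), d=1 → -e1, X_6=(0, -5)
t=6: X=(0, -5), d=1 → -e1, X_7=(-1, -5)

3


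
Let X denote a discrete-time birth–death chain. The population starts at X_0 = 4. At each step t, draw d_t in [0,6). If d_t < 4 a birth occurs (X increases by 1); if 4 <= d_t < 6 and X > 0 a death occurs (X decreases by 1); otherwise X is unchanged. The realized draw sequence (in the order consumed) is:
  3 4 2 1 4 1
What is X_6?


t=0: X=4, d=3 → birth, X_1=5
t=1: X=5, d=4 → death, X_2=4
t=2: X=4, d=2 → birth, X_3=5
t=3: X=5, d=1 → birth, X_4=6
t=4: X=6, d=4 → death, X_5=5
t=5: X=5, d=1 → birth, X_6=6

6


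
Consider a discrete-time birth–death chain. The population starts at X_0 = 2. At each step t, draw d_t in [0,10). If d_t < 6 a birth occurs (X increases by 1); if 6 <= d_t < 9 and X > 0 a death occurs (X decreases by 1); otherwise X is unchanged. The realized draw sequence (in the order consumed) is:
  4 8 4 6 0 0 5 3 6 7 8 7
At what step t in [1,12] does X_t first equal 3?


1

t=0: X=2, d=4 → birth, X_1=3
t=1: X=3, d=8 → death, X_2=2
t=2: X=2, d=4 → birth, X_3=3
t=3: X=3, d=6 → death, X_4=2
t=4: X=2, d=0 → birth, X_5=3
t=5: X=3, d=0 → birth, X_6=4
t=6: X=4, d=5 → birth, X_7=5
t=7: X=5, d=3 → birth, X_8=6
t=8: X=6, d=6 → death, X_9=5
t=9: X=5, d=7 → death, X_10=4
t=10: X=4, d=8 → death, X_11=3
t=11: X=3, d=7 → death, X_12=2


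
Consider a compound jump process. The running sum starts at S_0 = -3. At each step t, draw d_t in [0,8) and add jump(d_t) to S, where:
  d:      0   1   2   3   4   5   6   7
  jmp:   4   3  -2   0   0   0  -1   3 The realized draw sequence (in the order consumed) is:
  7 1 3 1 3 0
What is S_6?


t=0: S=-3, d=7, jump=3, S_1=0
t=1: S=0, d=1, jump=3, S_2=3
t=2: S=3, d=3, jump=0, S_3=3
t=3: S=3, d=1, jump=3, S_4=6
t=4: S=6, d=3, jump=0, S_5=6
t=5: S=6, d=0, jump=4, S_6=10

10


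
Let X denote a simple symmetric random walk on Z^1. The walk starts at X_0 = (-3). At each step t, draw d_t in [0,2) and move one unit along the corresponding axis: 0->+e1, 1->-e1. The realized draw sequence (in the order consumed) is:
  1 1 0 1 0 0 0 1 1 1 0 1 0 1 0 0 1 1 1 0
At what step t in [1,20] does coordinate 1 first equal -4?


t=0: X=(-3), d=1 → -e1, X_1=(-4)
t=1: X=(-4), d=1 → -e1, X_2=(-5)
t=2: X=(-5), d=0 → +e1, X_3=(-4)
t=3: X=(-4), d=1 → -e1, X_4=(-5)
t=4: X=(-5), d=0 → +e1, X_5=(-4)
t=5: X=(-4), d=0 → +e1, X_6=(-3)
t=6: X=(-3), d=0 → +e1, X_7=(-2)
t=7: X=(-2), d=1 → -e1, X_8=(-3)
t=8: X=(-3), d=1 → -e1, X_9=(-4)
t=9: X=(-4), d=1 → -e1, X_10=(-5)
t=10: X=(-5), d=0 → +e1, X_11=(-4)
t=11: X=(-4), d=1 → -e1, X_12=(-5)
t=12: X=(-5), d=0 → +e1, X_13=(-4)
t=13: X=(-4), d=1 → -e1, X_14=(-5)
t=14: X=(-5), d=0 → +e1, X_15=(-4)
t=15: X=(-4), d=0 → +e1, X_16=(-3)
t=16: X=(-3), d=1 → -e1, X_17=(-4)
t=17: X=(-4), d=1 → -e1, X_18=(-5)
t=18: X=(-5), d=1 → -e1, X_19=(-6)
t=19: X=(-6), d=0 → +e1, X_20=(-5)

1


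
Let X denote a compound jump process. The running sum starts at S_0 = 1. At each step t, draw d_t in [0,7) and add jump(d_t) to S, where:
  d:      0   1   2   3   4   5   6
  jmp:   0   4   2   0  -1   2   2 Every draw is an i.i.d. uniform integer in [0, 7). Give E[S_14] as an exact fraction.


19

Outcome values over d=0..6: [0, 4, 2, 0, -1, 2, 2]
Σy = 9, Σy² = 29, M = 7
μ = 9/7 = 9/7,  σ² = 29/7 − (9/7)² = 122/49
E[S_14] = 1 + 14·(9/7) = 19


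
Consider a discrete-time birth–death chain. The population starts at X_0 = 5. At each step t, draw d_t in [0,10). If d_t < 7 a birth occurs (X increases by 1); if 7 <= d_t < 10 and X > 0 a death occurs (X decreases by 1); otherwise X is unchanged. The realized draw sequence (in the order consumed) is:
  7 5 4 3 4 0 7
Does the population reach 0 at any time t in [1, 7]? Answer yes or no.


t=0: X=5, d=7 → death, X_1=4
t=1: X=4, d=5 → birth, X_2=5
t=2: X=5, d=4 → birth, X_3=6
t=3: X=6, d=3 → birth, X_4=7
t=4: X=7, d=4 → birth, X_5=8
t=5: X=8, d=0 → birth, X_6=9
t=6: X=9, d=7 → death, X_7=8

no


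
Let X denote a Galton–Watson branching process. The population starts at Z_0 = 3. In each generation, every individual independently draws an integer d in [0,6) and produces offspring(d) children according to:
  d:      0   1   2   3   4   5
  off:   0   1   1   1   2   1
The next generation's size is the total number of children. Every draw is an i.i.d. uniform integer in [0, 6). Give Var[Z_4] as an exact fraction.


Outcome values over d=0..5: [0, 1, 1, 1, 2, 1]
Σy = 6, Σy² = 8, M = 6
μ = 6/6 = 1,  σ² = 8/6 − (1)² = 1/3
V_0 = 0, E_0 = 3
V_1 = 1/3·E_0 + (1)²·V_0 = 1;  E_1 = 3
V_2 = 1/3·E_1 + (1)²·V_1 = 2;  E_2 = 3
V_3 = 1/3·E_2 + (1)²·V_2 = 3;  E_3 = 3
V_4 = 1/3·E_3 + (1)²·V_3 = 4;  E_4 = 3

4


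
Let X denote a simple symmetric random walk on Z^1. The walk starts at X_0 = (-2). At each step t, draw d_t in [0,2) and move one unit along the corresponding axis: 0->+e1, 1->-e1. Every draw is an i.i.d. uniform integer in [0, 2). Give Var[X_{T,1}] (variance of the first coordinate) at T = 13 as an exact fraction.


Outcome values over d=0..1: [1, -1]
Σy = 0, Σy² = 2, M = 2
μ = 0/2 = 0,  σ² = 2/2 − (0)² = 1
Independent increments: Var[X_13] = 13·σ² = 13·(1) = 13

13


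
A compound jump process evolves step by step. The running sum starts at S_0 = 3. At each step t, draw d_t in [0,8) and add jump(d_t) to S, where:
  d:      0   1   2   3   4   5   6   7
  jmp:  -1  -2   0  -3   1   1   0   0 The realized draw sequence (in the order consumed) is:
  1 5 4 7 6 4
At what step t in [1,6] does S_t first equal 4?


6

t=0: S=3, d=1, jump=-2, S_1=1
t=1: S=1, d=5, jump=1, S_2=2
t=2: S=2, d=4, jump=1, S_3=3
t=3: S=3, d=7, jump=0, S_4=3
t=4: S=3, d=6, jump=0, S_5=3
t=5: S=3, d=4, jump=1, S_6=4


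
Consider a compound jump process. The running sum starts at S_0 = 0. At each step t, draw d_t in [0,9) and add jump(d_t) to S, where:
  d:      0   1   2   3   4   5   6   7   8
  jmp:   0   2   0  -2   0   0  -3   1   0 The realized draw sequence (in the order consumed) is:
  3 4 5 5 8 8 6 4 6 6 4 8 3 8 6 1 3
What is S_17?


t=0: S=0, d=3, jump=-2, S_1=-2
t=1: S=-2, d=4, jump=0, S_2=-2
t=2: S=-2, d=5, jump=0, S_3=-2
t=3: S=-2, d=5, jump=0, S_4=-2
t=4: S=-2, d=8, jump=0, S_5=-2
t=5: S=-2, d=8, jump=0, S_6=-2
t=6: S=-2, d=6, jump=-3, S_7=-5
t=7: S=-5, d=4, jump=0, S_8=-5
t=8: S=-5, d=6, jump=-3, S_9=-8
t=9: S=-8, d=6, jump=-3, S_10=-11
t=10: S=-11, d=4, jump=0, S_11=-11
t=11: S=-11, d=8, jump=0, S_12=-11
t=12: S=-11, d=3, jump=-2, S_13=-13
t=13: S=-13, d=8, jump=0, S_14=-13
t=14: S=-13, d=6, jump=-3, S_15=-16
t=15: S=-16, d=1, jump=2, S_16=-14
t=16: S=-14, d=3, jump=-2, S_17=-16

-16


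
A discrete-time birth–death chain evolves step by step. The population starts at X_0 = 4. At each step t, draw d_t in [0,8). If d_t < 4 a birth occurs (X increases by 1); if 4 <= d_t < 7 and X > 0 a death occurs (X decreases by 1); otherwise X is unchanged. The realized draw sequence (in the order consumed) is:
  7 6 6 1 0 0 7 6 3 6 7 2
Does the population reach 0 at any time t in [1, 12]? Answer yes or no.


t=0: X=4, d=7 → hold, X_1=4
t=1: X=4, d=6 → death, X_2=3
t=2: X=3, d=6 → death, X_3=2
t=3: X=2, d=1 → birth, X_4=3
t=4: X=3, d=0 → birth, X_5=4
t=5: X=4, d=0 → birth, X_6=5
t=6: X=5, d=7 → hold, X_7=5
t=7: X=5, d=6 → death, X_8=4
t=8: X=4, d=3 → birth, X_9=5
t=9: X=5, d=6 → death, X_10=4
t=10: X=4, d=7 → hold, X_11=4
t=11: X=4, d=2 → birth, X_12=5

no


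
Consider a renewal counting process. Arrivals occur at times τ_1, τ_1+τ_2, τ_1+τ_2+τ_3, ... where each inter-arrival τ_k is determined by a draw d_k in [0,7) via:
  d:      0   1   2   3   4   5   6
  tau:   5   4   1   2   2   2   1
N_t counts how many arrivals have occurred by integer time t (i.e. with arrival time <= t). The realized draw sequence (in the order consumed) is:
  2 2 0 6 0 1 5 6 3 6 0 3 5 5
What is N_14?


5

draw d_1=2: τ_1=1, arrival time A_1=1
draw d_2=2: τ_2=1, arrival time A_2=2
draw d_3=0: τ_3=5, arrival time A_3=7
draw d_4=6: τ_4=1, arrival time A_4=8
draw d_5=0: τ_5=5, arrival time A_5=13
draw d_6=1: τ_6=4, arrival time A_6=17
draw d_7=5: τ_7=2, arrival time A_7=19
draw d_8=6: τ_8=1, arrival time A_8=20
draw d_9=3: τ_9=2, arrival time A_9=22
draw d_10=6: τ_10=1, arrival time A_10=23
draw d_11=0: τ_11=5, arrival time A_11=28
draw d_12=3: τ_12=2, arrival time A_12=30
draw d_13=5: τ_13=2, arrival time A_13=32
draw d_14=5: τ_14=2, arrival time A_14=34
N_t over t=0..14: 0:0 1:1 2:2 3:2 4:2 5:2 6:2 7:3 8:4 9:4 10:4 11:4 12:4 13:5 14:5


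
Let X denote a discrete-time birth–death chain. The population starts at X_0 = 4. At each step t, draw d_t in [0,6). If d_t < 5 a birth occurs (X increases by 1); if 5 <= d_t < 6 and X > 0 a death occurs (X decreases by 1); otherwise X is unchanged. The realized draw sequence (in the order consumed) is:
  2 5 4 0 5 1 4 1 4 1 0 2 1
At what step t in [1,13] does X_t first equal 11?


t=0: X=4, d=2 → birth, X_1=5
t=1: X=5, d=5 → death, X_2=4
t=2: X=4, d=4 → birth, X_3=5
t=3: X=5, d=0 → birth, X_4=6
t=4: X=6, d=5 → death, X_5=5
t=5: X=5, d=1 → birth, X_6=6
t=6: X=6, d=4 → birth, X_7=7
t=7: X=7, d=1 → birth, X_8=8
t=8: X=8, d=4 → birth, X_9=9
t=9: X=9, d=1 → birth, X_10=10
t=10: X=10, d=0 → birth, X_11=11
t=11: X=11, d=2 → birth, X_12=12
t=12: X=12, d=1 → birth, X_13=13

11


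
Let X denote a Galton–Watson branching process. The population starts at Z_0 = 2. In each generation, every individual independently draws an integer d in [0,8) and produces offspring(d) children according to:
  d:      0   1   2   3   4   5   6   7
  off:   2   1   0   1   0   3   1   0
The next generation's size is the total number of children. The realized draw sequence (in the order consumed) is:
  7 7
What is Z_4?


0

gen 0: Z_0=2, draws=[7, 7], offspring=[0, 0], Z_1=0
gen 1: Z_1=0, draws=[], offspring=[], Z_2=0
gen 2: Z_2=0, draws=[], offspring=[], Z_3=0
gen 3: Z_3=0, draws=[], offspring=[], Z_4=0


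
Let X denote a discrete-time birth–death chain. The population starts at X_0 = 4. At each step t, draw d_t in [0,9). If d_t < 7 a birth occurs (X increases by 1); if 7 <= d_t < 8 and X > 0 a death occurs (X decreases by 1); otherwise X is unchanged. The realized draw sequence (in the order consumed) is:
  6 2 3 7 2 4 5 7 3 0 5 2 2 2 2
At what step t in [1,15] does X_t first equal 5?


t=0: X=4, d=6 → birth, X_1=5
t=1: X=5, d=2 → birth, X_2=6
t=2: X=6, d=3 → birth, X_3=7
t=3: X=7, d=7 → death, X_4=6
t=4: X=6, d=2 → birth, X_5=7
t=5: X=7, d=4 → birth, X_6=8
t=6: X=8, d=5 → birth, X_7=9
t=7: X=9, d=7 → death, X_8=8
t=8: X=8, d=3 → birth, X_9=9
t=9: X=9, d=0 → birth, X_10=10
t=10: X=10, d=5 → birth, X_11=11
t=11: X=11, d=2 → birth, X_12=12
t=12: X=12, d=2 → birth, X_13=13
t=13: X=13, d=2 → birth, X_14=14
t=14: X=14, d=2 → birth, X_15=15

1


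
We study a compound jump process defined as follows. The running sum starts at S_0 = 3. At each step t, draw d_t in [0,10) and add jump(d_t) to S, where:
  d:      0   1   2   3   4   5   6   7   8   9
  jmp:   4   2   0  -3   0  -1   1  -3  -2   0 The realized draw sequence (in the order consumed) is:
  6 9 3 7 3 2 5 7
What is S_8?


-9

t=0: S=3, d=6, jump=1, S_1=4
t=1: S=4, d=9, jump=0, S_2=4
t=2: S=4, d=3, jump=-3, S_3=1
t=3: S=1, d=7, jump=-3, S_4=-2
t=4: S=-2, d=3, jump=-3, S_5=-5
t=5: S=-5, d=2, jump=0, S_6=-5
t=6: S=-5, d=5, jump=-1, S_7=-6
t=7: S=-6, d=7, jump=-3, S_8=-9


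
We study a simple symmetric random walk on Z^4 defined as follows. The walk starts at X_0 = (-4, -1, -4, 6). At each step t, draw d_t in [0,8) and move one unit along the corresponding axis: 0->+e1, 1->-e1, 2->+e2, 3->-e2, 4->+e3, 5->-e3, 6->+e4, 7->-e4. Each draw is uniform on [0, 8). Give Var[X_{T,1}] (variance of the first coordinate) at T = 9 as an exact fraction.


9/4

Outcome values over d=0..7: [1, -1, 0, 0, 0, 0, 0, 0]
Σy = 0, Σy² = 2, M = 8
μ = 0/8 = 0,  σ² = 2/8 − (0)² = 1/4
Independent increments: Var[X_9] = 9·σ² = 9·(1/4) = 9/4


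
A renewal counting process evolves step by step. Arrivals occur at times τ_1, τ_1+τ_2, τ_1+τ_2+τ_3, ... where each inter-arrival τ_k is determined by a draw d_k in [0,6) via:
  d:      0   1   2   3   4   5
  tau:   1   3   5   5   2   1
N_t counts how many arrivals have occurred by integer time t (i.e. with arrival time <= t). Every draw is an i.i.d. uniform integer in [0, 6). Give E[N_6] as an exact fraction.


11657/5832

Inter-arrival values over d=0..5: [1, 3, 5, 5, 2, 1]
Each d has probability 1/6, so the pmf of τ is: f(1) = 1/3, f(2) = 1/6, f(3) = 1/6, f(5) = 1/3
Renewal equation for m(n) = E[N_n]: condition on τ_1 = k (if k <= n, one arrival plus a fresh copy on the remaining n−k steps): m(n) = F(n) + Σ_{k<=n} f(k)·m(n−k), where F(n) = P(τ <= n) and m(0) = 0
m(1) = F(1) = 1/3
m(2) = F(2) + f(1)·m(1) = 1/2 + 1/3·1/3 = 11/18
m(3) = F(3) + f(1)·m(2) + f(2)·m(1) = 2/3 + 1/3·11/18 + 1/6·1/3 = 25/27
m(4) = F(4) + f(1)·m(3) + f(2)·m(2) + f(3)·m(1) = 2/3 + 1/3·25/27 + 1/6·11/18 + 1/6·1/3 = 367/324
m(5) = F(5) + f(1)·m(4) + f(2)·m(3) + f(3)·m(2) = 1 + 1/3·367/324 + 1/6·25/27 + 1/6·11/18 = 397/243
m(6) = F(6) + f(1)·m(5) + f(2)·m(4) + f(3)·m(3) + f(5)·m(1) = 1 + 1/3·397/243 + 1/6·367/324 + 1/6·25/27 + 1/3·1/3 = 11657/5832
E[N_6] = m(6) = 11657/5832


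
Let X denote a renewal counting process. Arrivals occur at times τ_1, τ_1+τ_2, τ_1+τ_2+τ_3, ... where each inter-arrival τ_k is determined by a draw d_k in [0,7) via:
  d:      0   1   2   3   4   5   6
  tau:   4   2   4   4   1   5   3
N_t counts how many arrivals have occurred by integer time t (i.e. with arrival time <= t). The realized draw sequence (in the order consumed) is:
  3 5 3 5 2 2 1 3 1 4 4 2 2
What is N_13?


draw d_1=3: τ_1=4, arrival time A_1=4
draw d_2=5: τ_2=5, arrival time A_2=9
draw d_3=3: τ_3=4, arrival time A_3=13
draw d_4=5: τ_4=5, arrival time A_4=18
draw d_5=2: τ_5=4, arrival time A_5=22
draw d_6=2: τ_6=4, arrival time A_6=26
draw d_7=1: τ_7=2, arrival time A_7=28
draw d_8=3: τ_8=4, arrival time A_8=32
draw d_9=1: τ_9=2, arrival time A_9=34
draw d_10=4: τ_10=1, arrival time A_10=35
draw d_11=4: τ_11=1, arrival time A_11=36
draw d_12=2: τ_12=4, arrival time A_12=40
draw d_13=2: τ_13=4, arrival time A_13=44
N_t over t=0..13: 0:0 1:0 2:0 3:0 4:1 5:1 6:1 7:1 8:1 9:2 10:2 11:2 12:2 13:3

3


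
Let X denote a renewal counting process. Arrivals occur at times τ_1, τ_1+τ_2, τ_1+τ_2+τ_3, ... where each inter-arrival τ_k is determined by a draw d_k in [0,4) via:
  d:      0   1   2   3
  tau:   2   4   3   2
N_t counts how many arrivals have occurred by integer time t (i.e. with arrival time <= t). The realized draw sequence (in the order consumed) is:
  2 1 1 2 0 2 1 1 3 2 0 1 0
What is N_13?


draw d_1=2: τ_1=3, arrival time A_1=3
draw d_2=1: τ_2=4, arrival time A_2=7
draw d_3=1: τ_3=4, arrival time A_3=11
draw d_4=2: τ_4=3, arrival time A_4=14
draw d_5=0: τ_5=2, arrival time A_5=16
draw d_6=2: τ_6=3, arrival time A_6=19
draw d_7=1: τ_7=4, arrival time A_7=23
draw d_8=1: τ_8=4, arrival time A_8=27
draw d_9=3: τ_9=2, arrival time A_9=29
draw d_10=2: τ_10=3, arrival time A_10=32
draw d_11=0: τ_11=2, arrival time A_11=34
draw d_12=1: τ_12=4, arrival time A_12=38
draw d_13=0: τ_13=2, arrival time A_13=40
N_t over t=0..13: 0:0 1:0 2:0 3:1 4:1 5:1 6:1 7:2 8:2 9:2 10:2 11:3 12:3 13:3

3


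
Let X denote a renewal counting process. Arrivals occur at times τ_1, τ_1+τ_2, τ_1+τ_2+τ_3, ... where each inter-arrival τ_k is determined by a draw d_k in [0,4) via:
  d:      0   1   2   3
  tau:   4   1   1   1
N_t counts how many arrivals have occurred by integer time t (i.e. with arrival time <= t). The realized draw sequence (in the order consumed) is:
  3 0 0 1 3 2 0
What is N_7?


draw d_1=3: τ_1=1, arrival time A_1=1
draw d_2=0: τ_2=4, arrival time A_2=5
draw d_3=0: τ_3=4, arrival time A_3=9
draw d_4=1: τ_4=1, arrival time A_4=10
draw d_5=3: τ_5=1, arrival time A_5=11
draw d_6=2: τ_6=1, arrival time A_6=12
draw d_7=0: τ_7=4, arrival time A_7=16
N_t over t=0..7: 0:0 1:1 2:1 3:1 4:1 5:2 6:2 7:2

2


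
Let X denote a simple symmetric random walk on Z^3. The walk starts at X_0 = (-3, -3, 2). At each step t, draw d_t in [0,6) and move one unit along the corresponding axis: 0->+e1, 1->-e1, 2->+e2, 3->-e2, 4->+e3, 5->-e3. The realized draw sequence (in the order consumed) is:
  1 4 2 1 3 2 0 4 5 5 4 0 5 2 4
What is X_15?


t=0: X=(-3, -3, 2), d=1 → -e1, X_1=(-4, -3, 2)
t=1: X=(-4, -3, 2), d=4 → +e3, X_2=(-4, -3, 3)
t=2: X=(-4, -3, 3), d=2 → +e2, X_3=(-4, -2, 3)
t=3: X=(-4, -2, 3), d=1 → -e1, X_4=(-5, -2, 3)
t=4: X=(-5, -2, 3), d=3 → -e2, X_5=(-5, -3, 3)
t=5: X=(-5, -3, 3), d=2 → +e2, X_6=(-5, -2, 3)
t=6: X=(-5, -2, 3), d=0 → +e1, X_7=(-4, -2, 3)
t=7: X=(-4, -2, 3), d=4 → +e3, X_8=(-4, -2, 4)
t=8: X=(-4, -2, 4), d=5 → -e3, X_9=(-4, -2, 3)
t=9: X=(-4, -2, 3), d=5 → -e3, X_10=(-4, -2, 2)
t=10: X=(-4, -2, 2), d=4 → +e3, X_11=(-4, -2, 3)
t=11: X=(-4, -2, 3), d=0 → +e1, X_12=(-3, -2, 3)
t=12: X=(-3, -2, 3), d=5 → -e3, X_13=(-3, -2, 2)
t=13: X=(-3, -2, 2), d=2 → +e2, X_14=(-3, -1, 2)
t=14: X=(-3, -1, 2), d=4 → +e3, X_15=(-3, -1, 3)

(-3, -1, 3)


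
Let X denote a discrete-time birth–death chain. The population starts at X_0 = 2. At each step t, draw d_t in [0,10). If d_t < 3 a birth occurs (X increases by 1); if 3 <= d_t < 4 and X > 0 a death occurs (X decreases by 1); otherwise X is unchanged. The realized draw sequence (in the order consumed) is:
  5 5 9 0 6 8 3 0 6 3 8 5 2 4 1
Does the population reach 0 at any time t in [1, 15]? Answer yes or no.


no

t=0: X=2, d=5 → hold, X_1=2
t=1: X=2, d=5 → hold, X_2=2
t=2: X=2, d=9 → hold, X_3=2
t=3: X=2, d=0 → birth, X_4=3
t=4: X=3, d=6 → hold, X_5=3
t=5: X=3, d=8 → hold, X_6=3
t=6: X=3, d=3 → death, X_7=2
t=7: X=2, d=0 → birth, X_8=3
t=8: X=3, d=6 → hold, X_9=3
t=9: X=3, d=3 → death, X_10=2
t=10: X=2, d=8 → hold, X_11=2
t=11: X=2, d=5 → hold, X_12=2
t=12: X=2, d=2 → birth, X_13=3
t=13: X=3, d=4 → hold, X_14=3
t=14: X=3, d=1 → birth, X_15=4


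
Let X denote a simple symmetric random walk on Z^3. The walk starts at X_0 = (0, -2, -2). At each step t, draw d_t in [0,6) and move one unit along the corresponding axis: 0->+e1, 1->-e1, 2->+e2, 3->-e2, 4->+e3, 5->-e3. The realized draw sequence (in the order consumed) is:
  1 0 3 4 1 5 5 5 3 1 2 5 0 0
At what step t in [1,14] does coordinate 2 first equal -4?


t=0: X=(0, -2, -2), d=1 → -e1, X_1=(-1, -2, -2)
t=1: X=(-1, -2, -2), d=0 → +e1, X_2=(0, -2, -2)
t=2: X=(0, -2, -2), d=3 → -e2, X_3=(0, -3, -2)
t=3: X=(0, -3, -2), d=4 → +e3, X_4=(0, -3, -1)
t=4: X=(0, -3, -1), d=1 → -e1, X_5=(-1, -3, -1)
t=5: X=(-1, -3, -1), d=5 → -e3, X_6=(-1, -3, -2)
t=6: X=(-1, -3, -2), d=5 → -e3, X_7=(-1, -3, -3)
t=7: X=(-1, -3, -3), d=5 → -e3, X_8=(-1, -3, -4)
t=8: X=(-1, -3, -4), d=3 → -e2, X_9=(-1, -4, -4)
t=9: X=(-1, -4, -4), d=1 → -e1, X_10=(-2, -4, -4)
t=10: X=(-2, -4, -4), d=2 → +e2, X_11=(-2, -3, -4)
t=11: X=(-2, -3, -4), d=5 → -e3, X_12=(-2, -3, -5)
t=12: X=(-2, -3, -5), d=0 → +e1, X_13=(-1, -3, -5)
t=13: X=(-1, -3, -5), d=0 → +e1, X_14=(0, -3, -5)

9


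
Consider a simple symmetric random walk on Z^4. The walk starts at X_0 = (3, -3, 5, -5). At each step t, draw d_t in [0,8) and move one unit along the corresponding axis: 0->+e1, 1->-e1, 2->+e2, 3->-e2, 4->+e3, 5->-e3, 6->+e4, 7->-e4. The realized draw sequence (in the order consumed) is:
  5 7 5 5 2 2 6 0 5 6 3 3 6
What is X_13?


(4, -3, 1, -3)

t=0: X=(3, -3, 5, -5), d=5 → -e3, X_1=(3, -3, 4, -5)
t=1: X=(3, -3, 4, -5), d=7 → -e4, X_2=(3, -3, 4, -6)
t=2: X=(3, -3, 4, -6), d=5 → -e3, X_3=(3, -3, 3, -6)
t=3: X=(3, -3, 3, -6), d=5 → -e3, X_4=(3, -3, 2, -6)
t=4: X=(3, -3, 2, -6), d=2 → +e2, X_5=(3, -2, 2, -6)
t=5: X=(3, -2, 2, -6), d=2 → +e2, X_6=(3, -1, 2, -6)
t=6: X=(3, -1, 2, -6), d=6 → +e4, X_7=(3, -1, 2, -5)
t=7: X=(3, -1, 2, -5), d=0 → +e1, X_8=(4, -1, 2, -5)
t=8: X=(4, -1, 2, -5), d=5 → -e3, X_9=(4, -1, 1, -5)
t=9: X=(4, -1, 1, -5), d=6 → +e4, X_10=(4, -1, 1, -4)
t=10: X=(4, -1, 1, -4), d=3 → -e2, X_11=(4, -2, 1, -4)
t=11: X=(4, -2, 1, -4), d=3 → -e2, X_12=(4, -3, 1, -4)
t=12: X=(4, -3, 1, -4), d=6 → +e4, X_13=(4, -3, 1, -3)


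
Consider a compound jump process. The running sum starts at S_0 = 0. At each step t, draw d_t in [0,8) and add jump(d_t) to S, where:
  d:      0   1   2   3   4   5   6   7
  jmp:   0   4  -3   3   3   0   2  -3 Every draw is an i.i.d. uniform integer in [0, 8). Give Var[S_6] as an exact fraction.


309/8

Outcome values over d=0..7: [0, 4, -3, 3, 3, 0, 2, -3]
Σy = 6, Σy² = 56, M = 8
μ = 6/8 = 3/4,  σ² = 56/8 − (3/4)² = 103/16
Independent increments: Var[S_6] = 6·σ² = 6·(103/16) = 309/8


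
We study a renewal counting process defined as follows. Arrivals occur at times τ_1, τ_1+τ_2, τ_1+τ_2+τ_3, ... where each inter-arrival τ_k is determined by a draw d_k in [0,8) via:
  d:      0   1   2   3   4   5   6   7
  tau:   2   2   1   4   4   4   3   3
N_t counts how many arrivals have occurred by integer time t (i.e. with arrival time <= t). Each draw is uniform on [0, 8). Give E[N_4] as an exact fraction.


4985/4096

Inter-arrival values over d=0..7: [2, 2, 1, 4, 4, 4, 3, 3]
Each d has probability 1/8, so the pmf of τ is: f(1) = 1/8, f(2) = 1/4, f(3) = 1/4, f(4) = 3/8
Renewal equation for m(n) = E[N_n]: condition on τ_1 = k (if k <= n, one arrival plus a fresh copy on the remaining n−k steps): m(n) = F(n) + Σ_{k<=n} f(k)·m(n−k), where F(n) = P(τ <= n) and m(0) = 0
m(1) = F(1) = 1/8
m(2) = F(2) + f(1)·m(1) = 3/8 + 1/8·1/8 = 25/64
m(3) = F(3) + f(1)·m(2) + f(2)·m(1) = 5/8 + 1/8·25/64 + 1/4·1/8 = 361/512
m(4) = F(4) + f(1)·m(3) + f(2)·m(2) + f(3)·m(1) = 1 + 1/8·361/512 + 1/4·25/64 + 1/4·1/8 = 4985/4096
E[N_4] = m(4) = 4985/4096


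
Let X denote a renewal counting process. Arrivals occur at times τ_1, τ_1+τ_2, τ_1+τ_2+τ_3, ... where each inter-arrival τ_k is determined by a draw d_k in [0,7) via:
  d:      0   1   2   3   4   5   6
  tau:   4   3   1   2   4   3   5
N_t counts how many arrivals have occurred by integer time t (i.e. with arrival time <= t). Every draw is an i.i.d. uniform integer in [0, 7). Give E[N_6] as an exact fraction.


192025/117649

Inter-arrival values over d=0..6: [4, 3, 1, 2, 4, 3, 5]
Each d has probability 1/7, so the pmf of τ is: f(1) = 1/7, f(2) = 1/7, f(3) = 2/7, f(4) = 2/7, f(5) = 1/7
Renewal equation for m(n) = E[N_n]: condition on τ_1 = k (if k <= n, one arrival plus a fresh copy on the remaining n−k steps): m(n) = F(n) + Σ_{k<=n} f(k)·m(n−k), where F(n) = P(τ <= n) and m(0) = 0
m(1) = F(1) = 1/7
m(2) = F(2) + f(1)·m(1) = 2/7 + 1/7·1/7 = 15/49
m(3) = F(3) + f(1)·m(2) + f(2)·m(1) = 4/7 + 1/7·15/49 + 1/7·1/7 = 218/343
m(4) = F(4) + f(1)·m(3) + f(2)·m(2) + f(3)·m(1) = 6/7 + 1/7·218/343 + 1/7·15/49 + 2/7·1/7 = 2479/2401
m(5) = F(5) + f(1)·m(4) + f(2)·m(3) + f(3)·m(2) + f(4)·m(1) = 1 + 1/7·2479/2401 + 1/7·218/343 + 2/7·15/49 + 2/7·1/7 = 22968/16807
m(6) = F(6) + f(1)·m(5) + f(2)·m(4) + f(3)·m(3) + f(4)·m(2) + f(5)·m(1) = 1 + 1/7·22968/16807 + 1/7·2479/2401 + 2/7·218/343 + 2/7·15/49 + 1/7·1/7 = 192025/117649
E[N_6] = m(6) = 192025/117649
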